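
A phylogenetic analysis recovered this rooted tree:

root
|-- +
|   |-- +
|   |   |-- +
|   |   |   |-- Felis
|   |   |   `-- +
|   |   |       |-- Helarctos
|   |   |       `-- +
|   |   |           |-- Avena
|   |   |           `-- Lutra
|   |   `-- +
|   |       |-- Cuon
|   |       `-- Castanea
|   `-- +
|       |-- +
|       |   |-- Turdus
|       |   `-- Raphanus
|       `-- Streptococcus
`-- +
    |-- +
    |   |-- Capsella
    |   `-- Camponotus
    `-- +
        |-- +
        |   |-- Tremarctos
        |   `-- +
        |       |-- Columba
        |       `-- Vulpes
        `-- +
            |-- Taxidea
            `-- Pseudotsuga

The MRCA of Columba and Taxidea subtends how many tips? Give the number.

5

The MRCA of Columba and Taxidea is the node subtending ((Tremarctos,(Columba,Vulpes)),(Taxidea,Pseudotsuga)).
That clade contains 5 terminal taxa: Columba, Pseudotsuga, Taxidea, Tremarctos, Vulpes.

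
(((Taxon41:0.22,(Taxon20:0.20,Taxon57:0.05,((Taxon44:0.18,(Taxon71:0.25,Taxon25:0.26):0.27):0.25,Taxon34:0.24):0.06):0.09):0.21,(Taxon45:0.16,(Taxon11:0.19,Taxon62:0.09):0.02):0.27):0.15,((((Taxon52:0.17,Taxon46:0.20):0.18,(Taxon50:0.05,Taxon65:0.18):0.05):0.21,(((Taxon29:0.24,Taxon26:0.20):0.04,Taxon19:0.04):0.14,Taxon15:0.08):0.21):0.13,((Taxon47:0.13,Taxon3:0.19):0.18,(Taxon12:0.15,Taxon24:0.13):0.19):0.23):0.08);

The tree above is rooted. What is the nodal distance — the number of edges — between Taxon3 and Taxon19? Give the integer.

The MRCA of Taxon3 and Taxon19 is the node subtending ((((Taxon52,Taxon46),(Taxon50,Taxon65)),(((Taxon29,Taxon26),Taxon19),Taxon15)),((Taxon47,Taxon3),(Taxon12,Taxon24))).
From Taxon3 up to that node: 3 branches. From Taxon19 up to the same node: 4 branches. Total: 3 + 4 = 7.

7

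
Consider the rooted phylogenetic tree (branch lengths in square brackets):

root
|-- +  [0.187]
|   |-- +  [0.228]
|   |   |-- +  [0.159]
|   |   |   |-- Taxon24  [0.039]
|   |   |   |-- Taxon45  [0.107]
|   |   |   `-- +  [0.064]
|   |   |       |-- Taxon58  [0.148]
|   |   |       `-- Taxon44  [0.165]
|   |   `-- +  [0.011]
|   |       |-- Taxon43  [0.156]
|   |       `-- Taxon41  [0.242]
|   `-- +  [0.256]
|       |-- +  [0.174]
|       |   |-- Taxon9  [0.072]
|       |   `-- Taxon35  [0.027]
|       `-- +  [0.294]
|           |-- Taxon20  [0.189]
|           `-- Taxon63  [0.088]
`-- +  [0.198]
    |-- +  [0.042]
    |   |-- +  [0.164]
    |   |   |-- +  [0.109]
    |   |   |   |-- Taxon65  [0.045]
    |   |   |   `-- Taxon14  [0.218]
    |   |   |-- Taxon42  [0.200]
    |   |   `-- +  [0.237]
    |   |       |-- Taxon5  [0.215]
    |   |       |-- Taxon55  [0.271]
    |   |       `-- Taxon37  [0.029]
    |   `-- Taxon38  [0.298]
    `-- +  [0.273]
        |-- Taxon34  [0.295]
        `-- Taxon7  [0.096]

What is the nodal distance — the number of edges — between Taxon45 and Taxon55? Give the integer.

The MRCA of Taxon45 and Taxon55 is the root of the tree.
From Taxon45 up to that node: 4 branches. From Taxon55 up to the same node: 5 branches. Total: 4 + 5 = 9.

9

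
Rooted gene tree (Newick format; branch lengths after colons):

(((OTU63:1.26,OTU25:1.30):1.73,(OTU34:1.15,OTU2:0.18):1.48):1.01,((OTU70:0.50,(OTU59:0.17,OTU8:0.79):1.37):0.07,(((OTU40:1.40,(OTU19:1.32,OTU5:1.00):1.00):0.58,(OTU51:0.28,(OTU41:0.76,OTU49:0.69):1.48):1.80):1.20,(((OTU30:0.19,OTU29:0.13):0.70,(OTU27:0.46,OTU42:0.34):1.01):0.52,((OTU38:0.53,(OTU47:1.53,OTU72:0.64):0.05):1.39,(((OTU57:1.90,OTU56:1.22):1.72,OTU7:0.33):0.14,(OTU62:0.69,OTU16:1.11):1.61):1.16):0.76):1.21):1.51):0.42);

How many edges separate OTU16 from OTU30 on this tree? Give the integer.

The MRCA of OTU16 and OTU30 is the node subtending (((OTU30,OTU29),(OTU27,OTU42)),((OTU38,(OTU47,OTU72)),(((OTU57,OTU56),OTU7),(OTU62,OTU16)))).
From OTU16 up to that node: 4 branches. From OTU30 up to the same node: 3 branches. Total: 4 + 3 = 7.

7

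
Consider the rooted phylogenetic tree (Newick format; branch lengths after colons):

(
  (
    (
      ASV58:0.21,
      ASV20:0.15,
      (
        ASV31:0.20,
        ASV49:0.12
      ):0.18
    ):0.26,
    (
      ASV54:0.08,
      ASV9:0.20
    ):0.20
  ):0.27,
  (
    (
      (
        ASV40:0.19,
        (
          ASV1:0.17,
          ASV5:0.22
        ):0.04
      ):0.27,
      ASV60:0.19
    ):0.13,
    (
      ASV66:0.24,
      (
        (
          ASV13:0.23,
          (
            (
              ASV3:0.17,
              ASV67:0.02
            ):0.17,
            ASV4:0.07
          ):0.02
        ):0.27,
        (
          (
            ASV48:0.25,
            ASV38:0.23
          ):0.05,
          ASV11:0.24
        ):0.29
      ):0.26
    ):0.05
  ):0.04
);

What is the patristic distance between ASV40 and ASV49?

The path runs ASV40 → … → MRCA → … → ASV49; the MRCA is the root of the tree.
Branch lengths along that path: 0.19 + 0.27 + 0.13 + 0.04 + 0.27 + 0.26 + 0.18 + 0.12 = 1.46.

1.46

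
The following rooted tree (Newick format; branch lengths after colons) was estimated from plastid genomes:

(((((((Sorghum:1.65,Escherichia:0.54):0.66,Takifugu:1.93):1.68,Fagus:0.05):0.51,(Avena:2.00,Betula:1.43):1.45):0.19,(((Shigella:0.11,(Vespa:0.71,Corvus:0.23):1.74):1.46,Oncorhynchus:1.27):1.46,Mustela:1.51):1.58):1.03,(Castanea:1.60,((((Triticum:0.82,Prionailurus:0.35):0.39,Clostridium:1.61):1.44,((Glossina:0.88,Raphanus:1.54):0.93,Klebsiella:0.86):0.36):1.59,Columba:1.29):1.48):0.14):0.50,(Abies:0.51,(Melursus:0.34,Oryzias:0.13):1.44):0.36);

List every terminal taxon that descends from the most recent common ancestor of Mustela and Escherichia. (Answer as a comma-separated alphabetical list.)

Avena, Betula, Corvus, Escherichia, Fagus, Mustela, Oncorhynchus, Shigella, Sorghum, Takifugu, Vespa

Tracing Mustela: it sits inside (((Shigella,(Vespa,Corvus)),Oncorhynchus),Mustela).
Tracing Escherichia: it sits inside (Sorghum,Escherichia).
The smallest clade enclosing both is (((((Sorghum,Escherichia),Takifugu),Fagus),(Avena,Betula)),(((Shigella,(Vespa,Corvus)),Oncorhynchus),Mustela)); the answer is its 11 terminal taxa in alphabetical order.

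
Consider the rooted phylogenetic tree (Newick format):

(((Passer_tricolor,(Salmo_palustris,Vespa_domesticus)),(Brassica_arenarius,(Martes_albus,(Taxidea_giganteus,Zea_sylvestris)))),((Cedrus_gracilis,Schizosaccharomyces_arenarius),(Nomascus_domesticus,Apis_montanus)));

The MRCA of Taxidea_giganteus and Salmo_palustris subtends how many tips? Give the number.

The MRCA of Taxidea_giganteus and Salmo_palustris is the node subtending ((Passer_tricolor,(Salmo_palustris,Vespa_domesticus)),(Brassica_arenarius,(Martes_albus,(Taxidea_giganteus,Zea_sylvestris)))).
That clade contains 7 terminal taxa: Brassica_arenarius, Martes_albus, Passer_tricolor, Salmo_palustris, Taxidea_giganteus, Vespa_domesticus, Zea_sylvestris.

7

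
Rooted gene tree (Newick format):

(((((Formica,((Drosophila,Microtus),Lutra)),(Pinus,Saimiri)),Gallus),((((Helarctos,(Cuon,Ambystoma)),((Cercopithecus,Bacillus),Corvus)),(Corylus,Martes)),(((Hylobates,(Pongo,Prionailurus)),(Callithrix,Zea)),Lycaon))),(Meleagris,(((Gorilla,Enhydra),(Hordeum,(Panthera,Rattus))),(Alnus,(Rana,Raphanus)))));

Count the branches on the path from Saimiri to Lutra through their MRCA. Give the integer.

The MRCA of Saimiri and Lutra is the node subtending ((Formica,((Drosophila,Microtus),Lutra)),(Pinus,Saimiri)).
From Saimiri up to that node: 2 branches. From Lutra up to the same node: 3 branches. Total: 2 + 3 = 5.

5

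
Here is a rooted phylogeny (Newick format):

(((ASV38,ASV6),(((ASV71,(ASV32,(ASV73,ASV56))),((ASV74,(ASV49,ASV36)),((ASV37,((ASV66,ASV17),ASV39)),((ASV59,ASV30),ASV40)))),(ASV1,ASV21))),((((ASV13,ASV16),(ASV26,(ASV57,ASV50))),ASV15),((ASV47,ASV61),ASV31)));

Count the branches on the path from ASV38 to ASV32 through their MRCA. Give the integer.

7

The MRCA of ASV38 and ASV32 is the node subtending ((ASV38,ASV6),(((ASV71,(ASV32,(ASV73,ASV56))),((ASV74,(ASV49,ASV36)),((ASV37,((ASV66,ASV17),ASV39)),((ASV59,ASV30),ASV40)))),(ASV1,ASV21))).
From ASV38 up to that node: 2 branches. From ASV32 up to the same node: 5 branches. Total: 2 + 5 = 7.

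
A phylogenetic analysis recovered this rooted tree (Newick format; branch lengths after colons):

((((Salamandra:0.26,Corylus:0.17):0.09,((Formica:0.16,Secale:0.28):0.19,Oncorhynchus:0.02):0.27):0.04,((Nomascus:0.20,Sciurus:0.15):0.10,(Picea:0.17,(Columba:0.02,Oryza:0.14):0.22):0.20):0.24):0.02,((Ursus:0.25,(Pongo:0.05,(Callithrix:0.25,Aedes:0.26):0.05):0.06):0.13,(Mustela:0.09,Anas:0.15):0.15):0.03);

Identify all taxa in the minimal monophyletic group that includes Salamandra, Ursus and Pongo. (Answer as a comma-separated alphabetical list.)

Aedes, Anas, Callithrix, Columba, Corylus, Formica, Mustela, Nomascus, Oncorhynchus, Oryza, Picea, Pongo, Salamandra, Sciurus, Secale, Ursus

Tracing Salamandra: it sits inside (Salamandra,Corylus).
Tracing Ursus: it sits inside (Ursus,(Pongo,(Callithrix,Aedes))).
Tracing Pongo: it sits inside (Pongo,(Callithrix,Aedes)).
The smallest clade enclosing all 3 is the whole tree (their MRCA is the root), so the answer is all 16 tips in alphabetical order.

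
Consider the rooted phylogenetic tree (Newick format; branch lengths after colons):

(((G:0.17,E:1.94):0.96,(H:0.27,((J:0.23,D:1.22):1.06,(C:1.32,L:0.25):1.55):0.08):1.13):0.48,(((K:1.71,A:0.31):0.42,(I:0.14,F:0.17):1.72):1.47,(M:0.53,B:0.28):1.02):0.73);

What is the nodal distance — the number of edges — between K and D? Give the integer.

9

The MRCA of K and D is the root of the tree.
From K up to that node: 4 branches. From D up to the same node: 5 branches. Total: 4 + 5 = 9.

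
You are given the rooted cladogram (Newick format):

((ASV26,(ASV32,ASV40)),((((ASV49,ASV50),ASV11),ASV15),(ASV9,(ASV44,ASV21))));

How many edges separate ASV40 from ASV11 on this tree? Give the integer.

7

The MRCA of ASV40 and ASV11 is the root of the tree.
From ASV40 up to that node: 3 branches. From ASV11 up to the same node: 4 branches. Total: 3 + 4 = 7.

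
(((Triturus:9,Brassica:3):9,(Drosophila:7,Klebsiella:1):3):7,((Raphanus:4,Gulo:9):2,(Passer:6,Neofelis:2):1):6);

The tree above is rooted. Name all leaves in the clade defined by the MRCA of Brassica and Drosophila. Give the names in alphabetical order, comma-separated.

Brassica, Drosophila, Klebsiella, Triturus

Tracing Brassica: it sits inside (Triturus,Brassica).
Tracing Drosophila: it sits inside (Drosophila,Klebsiella).
The smallest clade enclosing both is ((Triturus,Brassica),(Drosophila,Klebsiella)); the answer is its 4 terminal taxa in alphabetical order.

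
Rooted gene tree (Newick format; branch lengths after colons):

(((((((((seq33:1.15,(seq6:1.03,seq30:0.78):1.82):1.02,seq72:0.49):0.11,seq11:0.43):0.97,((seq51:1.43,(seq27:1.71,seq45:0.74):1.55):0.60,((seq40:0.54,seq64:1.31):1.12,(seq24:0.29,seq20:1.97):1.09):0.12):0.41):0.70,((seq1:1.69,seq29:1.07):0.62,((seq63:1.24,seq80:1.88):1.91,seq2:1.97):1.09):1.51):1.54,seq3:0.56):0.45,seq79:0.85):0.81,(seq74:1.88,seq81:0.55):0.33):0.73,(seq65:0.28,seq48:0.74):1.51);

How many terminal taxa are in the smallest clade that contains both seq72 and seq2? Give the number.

17

The MRCA of seq72 and seq2 is the node subtending (((((seq33,(seq6,seq30)),seq72),seq11),((seq51,(seq27,seq45)),((seq40,seq64),(seq24,seq20)))),((seq1,seq29),((seq63,seq80),seq2))).
That clade contains 17 terminal taxa: seq1, seq11, seq2, seq20, seq24, seq27, seq29, seq30, seq33, seq40, seq45, seq51, seq6, seq63, seq64, seq72, seq80.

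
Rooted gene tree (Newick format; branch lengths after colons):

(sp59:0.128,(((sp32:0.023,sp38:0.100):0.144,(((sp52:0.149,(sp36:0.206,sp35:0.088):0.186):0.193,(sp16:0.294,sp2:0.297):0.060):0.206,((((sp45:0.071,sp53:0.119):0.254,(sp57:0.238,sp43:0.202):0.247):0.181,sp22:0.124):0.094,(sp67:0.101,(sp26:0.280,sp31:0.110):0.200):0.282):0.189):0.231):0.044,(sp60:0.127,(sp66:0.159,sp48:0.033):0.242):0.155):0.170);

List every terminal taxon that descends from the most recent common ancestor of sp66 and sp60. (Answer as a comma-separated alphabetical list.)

Tracing sp66: it sits inside (sp66,sp48).
Tracing sp60: it sits inside (sp60,(sp66,sp48)).
The smallest clade enclosing both is (sp60,(sp66,sp48)); the answer is its 3 terminal taxa in alphabetical order.

sp48, sp60, sp66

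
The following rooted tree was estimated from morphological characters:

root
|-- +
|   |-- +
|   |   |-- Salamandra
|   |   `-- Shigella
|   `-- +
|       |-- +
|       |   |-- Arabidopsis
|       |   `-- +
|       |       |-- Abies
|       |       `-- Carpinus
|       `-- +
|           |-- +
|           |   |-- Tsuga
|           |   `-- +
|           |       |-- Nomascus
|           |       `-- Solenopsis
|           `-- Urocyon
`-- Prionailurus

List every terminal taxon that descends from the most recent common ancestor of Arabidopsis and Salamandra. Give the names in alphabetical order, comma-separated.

Tracing Arabidopsis: it sits inside (Arabidopsis,(Abies,Carpinus)).
Tracing Salamandra: it sits inside (Salamandra,Shigella).
The smallest clade enclosing both is ((Salamandra,Shigella),((Arabidopsis,(Abies,Carpinus)),((Tsuga,(Nomascus,Solenopsis)),Urocyon))); the answer is its 9 terminal taxa in alphabetical order.

Abies, Arabidopsis, Carpinus, Nomascus, Salamandra, Shigella, Solenopsis, Tsuga, Urocyon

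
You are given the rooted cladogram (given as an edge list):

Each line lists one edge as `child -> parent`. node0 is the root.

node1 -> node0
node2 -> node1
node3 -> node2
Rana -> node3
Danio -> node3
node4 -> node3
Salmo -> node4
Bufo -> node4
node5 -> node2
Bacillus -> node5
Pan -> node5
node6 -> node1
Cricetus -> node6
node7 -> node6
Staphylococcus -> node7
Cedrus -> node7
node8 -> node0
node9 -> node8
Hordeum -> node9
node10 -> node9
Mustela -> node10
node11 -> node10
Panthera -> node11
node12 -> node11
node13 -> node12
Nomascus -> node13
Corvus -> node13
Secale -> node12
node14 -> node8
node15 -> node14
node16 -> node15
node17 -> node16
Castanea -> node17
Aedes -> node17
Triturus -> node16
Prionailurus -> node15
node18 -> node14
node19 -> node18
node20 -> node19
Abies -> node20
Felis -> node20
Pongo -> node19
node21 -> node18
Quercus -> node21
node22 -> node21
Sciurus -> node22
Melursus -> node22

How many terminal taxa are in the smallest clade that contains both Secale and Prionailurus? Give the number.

16

The MRCA of Secale and Prionailurus is the node subtending ((Hordeum,(Mustela,(Panthera,((Nomascus,Corvus),Secale)))),((((Castanea,Aedes),Triturus),Prionailurus),(((Abies,Felis),Pongo),(Quercus,(Sciurus,Melursus))))).
That clade contains 16 terminal taxa: Abies, Aedes, Castanea, Corvus, Felis, Hordeum, Melursus, Mustela, Nomascus, Panthera, Pongo, Prionailurus, Quercus, Sciurus, Secale, Triturus.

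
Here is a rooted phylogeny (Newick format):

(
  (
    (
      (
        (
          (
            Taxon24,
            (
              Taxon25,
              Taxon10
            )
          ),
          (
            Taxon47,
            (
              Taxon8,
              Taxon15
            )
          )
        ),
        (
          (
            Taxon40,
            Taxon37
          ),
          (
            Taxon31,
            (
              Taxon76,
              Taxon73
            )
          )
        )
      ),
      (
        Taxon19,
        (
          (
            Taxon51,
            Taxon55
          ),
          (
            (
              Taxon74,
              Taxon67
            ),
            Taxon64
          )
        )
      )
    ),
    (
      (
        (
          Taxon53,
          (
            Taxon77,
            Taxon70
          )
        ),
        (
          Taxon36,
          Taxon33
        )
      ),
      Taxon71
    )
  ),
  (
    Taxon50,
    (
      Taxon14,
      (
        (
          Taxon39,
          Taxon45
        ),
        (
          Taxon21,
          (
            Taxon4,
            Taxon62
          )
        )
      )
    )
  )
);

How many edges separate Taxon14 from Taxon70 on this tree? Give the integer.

9

The MRCA of Taxon14 and Taxon70 is the root of the tree.
From Taxon14 up to that node: 3 branches. From Taxon70 up to the same node: 6 branches. Total: 3 + 6 = 9.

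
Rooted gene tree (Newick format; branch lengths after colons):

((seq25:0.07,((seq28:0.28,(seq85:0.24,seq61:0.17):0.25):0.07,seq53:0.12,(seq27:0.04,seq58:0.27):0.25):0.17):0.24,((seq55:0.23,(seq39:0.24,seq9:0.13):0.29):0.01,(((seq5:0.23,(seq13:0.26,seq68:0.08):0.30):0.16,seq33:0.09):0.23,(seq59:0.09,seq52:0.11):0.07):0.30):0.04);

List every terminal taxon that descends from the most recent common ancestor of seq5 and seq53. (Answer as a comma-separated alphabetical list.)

Tracing seq5: it sits inside (seq5,(seq13,seq68)).
Tracing seq53: it sits inside ((seq28,(seq85,seq61)),seq53,(seq27,seq58)).
The smallest clade enclosing both is the whole tree (their MRCA is the root), so the answer is all 16 tips in alphabetical order.

seq13, seq25, seq27, seq28, seq33, seq39, seq5, seq52, seq53, seq55, seq58, seq59, seq61, seq68, seq85, seq9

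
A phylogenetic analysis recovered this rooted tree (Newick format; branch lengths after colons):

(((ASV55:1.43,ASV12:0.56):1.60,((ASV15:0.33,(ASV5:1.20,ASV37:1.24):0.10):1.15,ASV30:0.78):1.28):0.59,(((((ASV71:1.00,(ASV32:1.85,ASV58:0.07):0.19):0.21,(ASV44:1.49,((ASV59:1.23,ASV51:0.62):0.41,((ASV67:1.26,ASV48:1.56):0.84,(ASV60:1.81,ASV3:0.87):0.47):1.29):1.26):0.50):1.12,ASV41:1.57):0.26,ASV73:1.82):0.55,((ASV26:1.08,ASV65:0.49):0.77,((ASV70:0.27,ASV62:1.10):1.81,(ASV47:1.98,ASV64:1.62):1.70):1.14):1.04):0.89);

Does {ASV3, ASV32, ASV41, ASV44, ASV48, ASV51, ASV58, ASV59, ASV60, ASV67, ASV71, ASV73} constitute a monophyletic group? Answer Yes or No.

Yes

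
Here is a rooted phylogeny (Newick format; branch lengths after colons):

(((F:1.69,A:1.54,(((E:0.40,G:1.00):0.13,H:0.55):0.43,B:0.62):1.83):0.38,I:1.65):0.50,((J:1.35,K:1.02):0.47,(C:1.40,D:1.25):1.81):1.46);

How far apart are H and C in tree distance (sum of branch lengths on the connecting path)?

8.36

The path runs H → … → MRCA → … → C; the MRCA is the root of the tree.
Branch lengths along that path: 0.55 + 0.43 + 1.83 + 0.38 + 0.50 + 1.46 + 1.81 + 1.40 = 8.36.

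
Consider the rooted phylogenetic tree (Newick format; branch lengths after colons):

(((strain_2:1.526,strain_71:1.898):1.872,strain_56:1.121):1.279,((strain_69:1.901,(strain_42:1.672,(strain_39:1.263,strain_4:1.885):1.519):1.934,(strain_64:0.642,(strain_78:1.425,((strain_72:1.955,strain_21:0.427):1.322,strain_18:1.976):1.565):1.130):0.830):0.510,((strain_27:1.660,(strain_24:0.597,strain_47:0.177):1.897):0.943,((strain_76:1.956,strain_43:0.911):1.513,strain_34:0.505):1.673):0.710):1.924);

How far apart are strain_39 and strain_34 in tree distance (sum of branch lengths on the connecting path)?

8.114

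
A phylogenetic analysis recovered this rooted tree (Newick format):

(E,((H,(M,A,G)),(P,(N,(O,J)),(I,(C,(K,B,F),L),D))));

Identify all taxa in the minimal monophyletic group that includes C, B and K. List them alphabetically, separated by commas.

B, C, F, K, L

Tracing C: it sits inside (C,(K,B,F),L).
Tracing B: it sits inside (K,B,F).
Tracing K: it sits inside (K,B,F).
The smallest clade enclosing all 3 is (C,(K,B,F),L); the answer is its 5 terminal taxa in alphabetical order.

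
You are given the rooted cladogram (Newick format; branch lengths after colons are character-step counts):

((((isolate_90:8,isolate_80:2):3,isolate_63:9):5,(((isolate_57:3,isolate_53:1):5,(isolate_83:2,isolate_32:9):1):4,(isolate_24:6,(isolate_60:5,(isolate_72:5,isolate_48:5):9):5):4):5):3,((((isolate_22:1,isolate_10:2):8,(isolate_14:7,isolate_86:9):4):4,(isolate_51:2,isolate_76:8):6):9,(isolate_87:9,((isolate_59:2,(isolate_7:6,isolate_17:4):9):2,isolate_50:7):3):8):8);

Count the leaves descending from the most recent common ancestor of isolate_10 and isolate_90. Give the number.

22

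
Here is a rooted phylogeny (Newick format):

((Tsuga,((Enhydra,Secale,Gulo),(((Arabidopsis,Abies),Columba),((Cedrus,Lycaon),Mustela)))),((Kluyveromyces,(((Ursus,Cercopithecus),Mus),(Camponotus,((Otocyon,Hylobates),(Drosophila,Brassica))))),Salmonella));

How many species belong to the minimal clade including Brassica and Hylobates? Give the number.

The MRCA of Brassica and Hylobates is the node subtending ((Otocyon,Hylobates),(Drosophila,Brassica)).
That clade contains 4 terminal taxa: Brassica, Drosophila, Hylobates, Otocyon.

4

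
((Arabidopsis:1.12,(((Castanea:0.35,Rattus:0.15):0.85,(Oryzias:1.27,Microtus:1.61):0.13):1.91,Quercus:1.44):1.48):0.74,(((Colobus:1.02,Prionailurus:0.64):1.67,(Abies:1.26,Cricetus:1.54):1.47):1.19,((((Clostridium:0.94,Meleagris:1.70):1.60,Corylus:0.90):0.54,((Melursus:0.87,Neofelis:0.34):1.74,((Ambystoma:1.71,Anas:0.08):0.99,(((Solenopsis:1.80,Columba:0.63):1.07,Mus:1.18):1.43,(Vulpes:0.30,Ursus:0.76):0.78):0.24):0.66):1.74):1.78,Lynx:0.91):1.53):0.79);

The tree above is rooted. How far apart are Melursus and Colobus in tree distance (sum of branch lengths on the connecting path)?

11.54

The path runs Melursus → … → MRCA → … → Colobus; the MRCA is the node subtending (((Colobus,Prionailurus),(Abies,Cricetus)),((((Clostridium,Meleagris),Corylus),((Melursus,Neofelis),((Ambystoma,Anas),(((Solenopsis,Columba),Mus),(Vulpes,Ursus))))),Lynx)).
Branch lengths along that path: 0.87 + 1.74 + 1.74 + 1.78 + 1.53 + 1.19 + 1.67 + 1.02 = 11.54.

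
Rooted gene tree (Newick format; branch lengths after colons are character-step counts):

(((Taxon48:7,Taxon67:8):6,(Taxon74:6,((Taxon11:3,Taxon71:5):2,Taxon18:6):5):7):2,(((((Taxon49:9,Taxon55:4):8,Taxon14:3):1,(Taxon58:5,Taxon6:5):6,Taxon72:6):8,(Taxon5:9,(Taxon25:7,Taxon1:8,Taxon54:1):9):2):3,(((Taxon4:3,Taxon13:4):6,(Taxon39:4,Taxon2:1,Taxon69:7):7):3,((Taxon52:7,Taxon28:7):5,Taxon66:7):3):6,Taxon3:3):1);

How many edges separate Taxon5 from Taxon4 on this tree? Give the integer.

7

The MRCA of Taxon5 and Taxon4 is the node subtending (((((Taxon49,Taxon55),Taxon14),(Taxon58,Taxon6),Taxon72),(Taxon5,(Taxon25,Taxon1,Taxon54))),(((Taxon4,Taxon13),(Taxon39,Taxon2,Taxon69)),((Taxon52,Taxon28),Taxon66)),Taxon3).
From Taxon5 up to that node: 3 branches. From Taxon4 up to the same node: 4 branches. Total: 3 + 4 = 7.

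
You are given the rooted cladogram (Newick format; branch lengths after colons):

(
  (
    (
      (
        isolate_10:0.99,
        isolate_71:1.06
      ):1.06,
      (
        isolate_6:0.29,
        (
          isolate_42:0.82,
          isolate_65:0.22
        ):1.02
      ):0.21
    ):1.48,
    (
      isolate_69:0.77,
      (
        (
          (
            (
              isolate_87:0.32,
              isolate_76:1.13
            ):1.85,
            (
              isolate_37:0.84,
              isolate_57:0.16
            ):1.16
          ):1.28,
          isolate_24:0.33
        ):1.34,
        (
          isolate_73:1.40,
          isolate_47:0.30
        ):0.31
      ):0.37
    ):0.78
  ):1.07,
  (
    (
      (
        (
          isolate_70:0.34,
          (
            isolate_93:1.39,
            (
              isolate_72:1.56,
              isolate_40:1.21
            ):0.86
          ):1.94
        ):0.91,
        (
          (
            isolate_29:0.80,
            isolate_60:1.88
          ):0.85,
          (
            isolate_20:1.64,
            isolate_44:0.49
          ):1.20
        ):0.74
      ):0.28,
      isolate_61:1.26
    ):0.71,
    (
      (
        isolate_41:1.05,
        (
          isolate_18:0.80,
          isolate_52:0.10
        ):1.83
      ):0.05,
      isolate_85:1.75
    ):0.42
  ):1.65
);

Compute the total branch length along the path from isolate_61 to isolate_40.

6.46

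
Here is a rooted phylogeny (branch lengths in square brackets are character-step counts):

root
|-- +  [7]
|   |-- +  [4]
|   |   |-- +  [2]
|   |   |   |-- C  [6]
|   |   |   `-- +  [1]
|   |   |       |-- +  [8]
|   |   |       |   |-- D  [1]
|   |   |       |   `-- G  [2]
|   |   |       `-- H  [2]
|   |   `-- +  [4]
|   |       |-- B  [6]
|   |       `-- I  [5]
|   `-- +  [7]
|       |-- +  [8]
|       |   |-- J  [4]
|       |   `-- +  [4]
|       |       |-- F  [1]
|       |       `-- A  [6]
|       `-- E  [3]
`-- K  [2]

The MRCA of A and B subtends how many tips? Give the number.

10

The MRCA of A and B is the node subtending (((C,((D,G),H)),(B,I)),((J,(F,A)),E)).
That clade contains 10 terminal taxa: A, B, C, D, E, F, G, H, I, J.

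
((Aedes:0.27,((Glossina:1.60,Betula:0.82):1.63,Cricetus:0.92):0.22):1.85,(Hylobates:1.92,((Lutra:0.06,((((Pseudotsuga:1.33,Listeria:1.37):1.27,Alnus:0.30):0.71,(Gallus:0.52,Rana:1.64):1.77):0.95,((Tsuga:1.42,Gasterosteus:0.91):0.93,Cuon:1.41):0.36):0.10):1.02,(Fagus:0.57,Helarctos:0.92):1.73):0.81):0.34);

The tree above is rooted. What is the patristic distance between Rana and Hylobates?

The path runs Rana → … → MRCA → … → Hylobates; the MRCA is the node subtending (Hylobates,((Lutra,((((Pseudotsuga,Listeria),Alnus),(Gallus,Rana)),((Tsuga,Gasterosteus),Cuon))),(Fagus,Helarctos))).
Branch lengths along that path: 1.64 + 1.77 + 0.95 + 0.10 + 1.02 + 0.81 + 1.92 = 8.21.

8.21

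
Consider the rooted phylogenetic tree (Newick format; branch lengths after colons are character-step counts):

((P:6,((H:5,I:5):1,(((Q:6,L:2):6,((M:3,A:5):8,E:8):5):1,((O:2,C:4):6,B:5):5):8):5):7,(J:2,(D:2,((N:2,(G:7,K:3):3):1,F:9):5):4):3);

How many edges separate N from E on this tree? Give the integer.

The MRCA of N and E is the root of the tree.
From N up to that node: 5 branches. From E up to the same node: 6 branches. Total: 5 + 6 = 11.

11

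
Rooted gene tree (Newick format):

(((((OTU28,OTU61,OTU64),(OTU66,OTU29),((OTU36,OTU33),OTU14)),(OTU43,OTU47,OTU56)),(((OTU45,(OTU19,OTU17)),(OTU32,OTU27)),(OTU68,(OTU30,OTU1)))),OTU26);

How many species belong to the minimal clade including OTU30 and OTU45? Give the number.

8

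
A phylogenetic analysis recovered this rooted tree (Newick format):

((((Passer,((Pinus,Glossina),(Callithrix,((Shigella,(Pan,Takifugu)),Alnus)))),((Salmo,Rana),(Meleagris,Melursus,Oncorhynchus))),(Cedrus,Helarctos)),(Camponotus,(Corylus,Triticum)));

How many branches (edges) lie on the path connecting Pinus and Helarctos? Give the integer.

The MRCA of Pinus and Helarctos is the node subtending (((Passer,((Pinus,Glossina),(Callithrix,((Shigella,(Pan,Takifugu)),Alnus)))),((Salmo,Rana),(Meleagris,Melursus,Oncorhynchus))),(Cedrus,Helarctos)).
From Pinus up to that node: 5 branches. From Helarctos up to the same node: 2 branches. Total: 5 + 2 = 7.

7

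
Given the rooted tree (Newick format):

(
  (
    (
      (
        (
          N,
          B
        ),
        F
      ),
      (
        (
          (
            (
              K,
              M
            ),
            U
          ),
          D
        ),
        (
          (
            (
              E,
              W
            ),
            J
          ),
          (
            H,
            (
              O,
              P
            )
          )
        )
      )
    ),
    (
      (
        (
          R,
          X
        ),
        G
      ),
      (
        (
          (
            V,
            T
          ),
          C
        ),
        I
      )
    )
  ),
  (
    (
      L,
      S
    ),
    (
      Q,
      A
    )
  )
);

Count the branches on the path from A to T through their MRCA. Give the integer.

9

The MRCA of A and T is the root of the tree.
From A up to that node: 3 branches. From T up to the same node: 6 branches. Total: 3 + 6 = 9.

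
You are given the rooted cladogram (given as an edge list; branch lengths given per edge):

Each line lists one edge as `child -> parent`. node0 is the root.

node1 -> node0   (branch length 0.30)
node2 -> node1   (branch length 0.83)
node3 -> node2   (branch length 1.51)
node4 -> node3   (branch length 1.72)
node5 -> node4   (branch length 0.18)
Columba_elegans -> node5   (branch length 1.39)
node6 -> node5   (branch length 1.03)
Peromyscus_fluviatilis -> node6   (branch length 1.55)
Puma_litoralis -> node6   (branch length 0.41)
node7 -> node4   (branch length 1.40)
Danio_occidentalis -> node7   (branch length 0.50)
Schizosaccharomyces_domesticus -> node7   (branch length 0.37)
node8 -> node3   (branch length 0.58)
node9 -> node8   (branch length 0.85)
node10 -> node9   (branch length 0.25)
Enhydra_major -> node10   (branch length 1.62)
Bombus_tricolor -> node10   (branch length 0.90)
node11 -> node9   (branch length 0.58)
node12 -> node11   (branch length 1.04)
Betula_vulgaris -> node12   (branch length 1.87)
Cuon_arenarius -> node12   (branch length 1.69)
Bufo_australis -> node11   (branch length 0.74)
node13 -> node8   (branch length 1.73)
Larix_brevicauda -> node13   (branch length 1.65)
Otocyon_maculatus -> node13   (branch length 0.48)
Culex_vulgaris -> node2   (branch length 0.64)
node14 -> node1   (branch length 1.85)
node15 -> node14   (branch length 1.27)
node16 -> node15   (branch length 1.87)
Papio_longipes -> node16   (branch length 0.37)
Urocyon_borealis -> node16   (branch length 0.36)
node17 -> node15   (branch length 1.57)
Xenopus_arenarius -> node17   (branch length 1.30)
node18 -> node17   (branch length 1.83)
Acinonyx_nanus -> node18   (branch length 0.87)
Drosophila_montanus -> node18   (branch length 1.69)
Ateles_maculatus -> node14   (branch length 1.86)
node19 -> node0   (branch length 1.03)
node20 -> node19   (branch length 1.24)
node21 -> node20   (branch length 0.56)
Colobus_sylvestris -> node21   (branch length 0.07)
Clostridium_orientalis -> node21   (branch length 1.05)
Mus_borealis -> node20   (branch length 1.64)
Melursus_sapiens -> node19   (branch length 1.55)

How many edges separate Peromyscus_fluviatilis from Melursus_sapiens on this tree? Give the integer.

9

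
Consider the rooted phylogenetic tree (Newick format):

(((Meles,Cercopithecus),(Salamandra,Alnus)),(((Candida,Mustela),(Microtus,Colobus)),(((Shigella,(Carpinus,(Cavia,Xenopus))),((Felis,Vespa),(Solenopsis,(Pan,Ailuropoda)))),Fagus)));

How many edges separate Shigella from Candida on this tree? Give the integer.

7

The MRCA of Shigella and Candida is the node subtending (((Candida,Mustela),(Microtus,Colobus)),(((Shigella,(Carpinus,(Cavia,Xenopus))),((Felis,Vespa),(Solenopsis,(Pan,Ailuropoda)))),Fagus)).
From Shigella up to that node: 4 branches. From Candida up to the same node: 3 branches. Total: 4 + 3 = 7.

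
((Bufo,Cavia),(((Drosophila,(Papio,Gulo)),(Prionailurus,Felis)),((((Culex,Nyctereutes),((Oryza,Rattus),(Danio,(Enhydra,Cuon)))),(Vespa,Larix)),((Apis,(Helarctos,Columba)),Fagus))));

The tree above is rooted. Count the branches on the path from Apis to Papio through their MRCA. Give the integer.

The MRCA of Apis and Papio is the node subtending (((Drosophila,(Papio,Gulo)),(Prionailurus,Felis)),((((Culex,Nyctereutes),((Oryza,Rattus),(Danio,(Enhydra,Cuon)))),(Vespa,Larix)),((Apis,(Helarctos,Columba)),Fagus))).
From Apis up to that node: 4 branches. From Papio up to the same node: 4 branches. Total: 4 + 4 = 8.

8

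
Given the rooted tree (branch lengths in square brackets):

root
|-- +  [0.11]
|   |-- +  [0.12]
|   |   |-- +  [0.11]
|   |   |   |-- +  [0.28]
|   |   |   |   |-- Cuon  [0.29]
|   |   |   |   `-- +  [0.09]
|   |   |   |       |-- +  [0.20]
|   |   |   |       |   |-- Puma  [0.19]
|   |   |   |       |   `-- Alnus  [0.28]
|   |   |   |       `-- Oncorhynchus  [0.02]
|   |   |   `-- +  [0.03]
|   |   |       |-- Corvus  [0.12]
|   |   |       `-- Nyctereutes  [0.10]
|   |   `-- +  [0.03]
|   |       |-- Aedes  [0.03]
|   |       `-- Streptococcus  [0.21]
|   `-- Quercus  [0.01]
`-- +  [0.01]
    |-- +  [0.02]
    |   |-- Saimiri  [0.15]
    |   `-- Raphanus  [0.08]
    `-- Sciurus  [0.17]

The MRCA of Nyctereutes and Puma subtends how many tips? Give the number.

6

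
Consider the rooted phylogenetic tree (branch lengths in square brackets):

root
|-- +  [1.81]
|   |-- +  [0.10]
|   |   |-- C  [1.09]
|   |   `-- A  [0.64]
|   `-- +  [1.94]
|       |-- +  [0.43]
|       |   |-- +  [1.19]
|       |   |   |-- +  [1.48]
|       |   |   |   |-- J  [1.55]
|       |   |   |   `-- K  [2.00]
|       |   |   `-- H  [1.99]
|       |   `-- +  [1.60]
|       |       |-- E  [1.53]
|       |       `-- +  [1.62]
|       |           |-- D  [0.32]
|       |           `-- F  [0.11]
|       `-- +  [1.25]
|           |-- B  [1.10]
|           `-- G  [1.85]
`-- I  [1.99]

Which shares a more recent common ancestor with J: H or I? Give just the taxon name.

The MRCA of J and H subtends ((J,K),H) (3 taxa).
The MRCA of J and I is the root, subtending the entire tree (11 taxa).
The first is nested inside the second, so J shares a more recent common ancestor with H.

H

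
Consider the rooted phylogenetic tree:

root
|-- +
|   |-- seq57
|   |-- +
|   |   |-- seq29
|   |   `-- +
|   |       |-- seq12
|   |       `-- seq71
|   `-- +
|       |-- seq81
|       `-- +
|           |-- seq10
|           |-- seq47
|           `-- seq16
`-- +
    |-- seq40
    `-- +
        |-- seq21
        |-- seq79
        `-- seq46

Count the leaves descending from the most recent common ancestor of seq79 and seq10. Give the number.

The MRCA of seq79 and seq10 is the root, so the clade is the entire tree.
That clade contains 12 terminal taxa: seq10, seq12, seq16, seq21, seq29, seq40, seq46, seq47, seq57, seq71, seq79, seq81.

12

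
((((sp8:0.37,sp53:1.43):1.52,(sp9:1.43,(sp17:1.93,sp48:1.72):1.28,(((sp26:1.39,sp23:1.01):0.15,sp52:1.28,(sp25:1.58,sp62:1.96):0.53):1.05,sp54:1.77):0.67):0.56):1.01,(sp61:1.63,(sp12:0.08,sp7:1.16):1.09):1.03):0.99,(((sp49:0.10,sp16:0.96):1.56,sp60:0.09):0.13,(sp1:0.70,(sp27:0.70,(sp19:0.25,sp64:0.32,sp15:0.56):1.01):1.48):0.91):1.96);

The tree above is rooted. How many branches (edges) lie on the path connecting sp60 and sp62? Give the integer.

10

The MRCA of sp60 and sp62 is the root of the tree.
From sp60 up to that node: 3 branches. From sp62 up to the same node: 7 branches. Total: 3 + 7 = 10.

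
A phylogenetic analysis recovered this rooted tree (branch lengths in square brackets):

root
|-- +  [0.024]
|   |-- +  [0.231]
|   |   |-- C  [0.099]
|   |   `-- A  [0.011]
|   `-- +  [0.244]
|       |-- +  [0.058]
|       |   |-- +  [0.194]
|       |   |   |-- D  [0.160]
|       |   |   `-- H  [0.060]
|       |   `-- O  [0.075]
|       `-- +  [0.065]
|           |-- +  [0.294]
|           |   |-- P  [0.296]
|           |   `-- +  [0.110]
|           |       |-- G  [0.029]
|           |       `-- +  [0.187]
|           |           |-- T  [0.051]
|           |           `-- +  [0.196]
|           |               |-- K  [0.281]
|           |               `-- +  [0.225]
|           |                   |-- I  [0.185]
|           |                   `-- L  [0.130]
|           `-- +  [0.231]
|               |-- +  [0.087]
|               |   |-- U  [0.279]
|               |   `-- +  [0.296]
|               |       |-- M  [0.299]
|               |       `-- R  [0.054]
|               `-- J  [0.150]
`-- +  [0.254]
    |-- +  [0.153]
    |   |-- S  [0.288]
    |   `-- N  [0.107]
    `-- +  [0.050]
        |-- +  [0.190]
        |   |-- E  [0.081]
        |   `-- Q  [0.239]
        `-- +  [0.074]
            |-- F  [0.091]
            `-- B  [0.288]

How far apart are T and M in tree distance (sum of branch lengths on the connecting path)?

1.555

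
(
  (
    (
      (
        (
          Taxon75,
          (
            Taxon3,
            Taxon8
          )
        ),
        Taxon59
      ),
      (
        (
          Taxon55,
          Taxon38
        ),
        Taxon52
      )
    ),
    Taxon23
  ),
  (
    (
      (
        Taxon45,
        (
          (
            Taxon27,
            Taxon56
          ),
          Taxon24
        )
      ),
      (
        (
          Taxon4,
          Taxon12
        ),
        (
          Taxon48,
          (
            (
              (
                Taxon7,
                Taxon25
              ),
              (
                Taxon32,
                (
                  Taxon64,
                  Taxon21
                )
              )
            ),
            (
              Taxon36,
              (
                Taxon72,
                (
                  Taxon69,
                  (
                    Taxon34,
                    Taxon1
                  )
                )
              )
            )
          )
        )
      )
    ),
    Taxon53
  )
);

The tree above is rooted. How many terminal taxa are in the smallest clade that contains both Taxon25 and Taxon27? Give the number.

The MRCA of Taxon25 and Taxon27 is the node subtending ((Taxon45,((Taxon27,Taxon56),Taxon24)),((Taxon4,Taxon12),(Taxon48,(((Taxon7,Taxon25),(Taxon32,(Taxon64,Taxon21))),(Taxon36,(Taxon72,(Taxon69,(Taxon34,Taxon1)))))))).
That clade contains 17 terminal taxa: Taxon1, Taxon12, Taxon21, Taxon24, Taxon25, Taxon27, Taxon32, Taxon34, Taxon36, Taxon4, Taxon45, Taxon48, Taxon56, Taxon64, Taxon69, Taxon7, Taxon72.

17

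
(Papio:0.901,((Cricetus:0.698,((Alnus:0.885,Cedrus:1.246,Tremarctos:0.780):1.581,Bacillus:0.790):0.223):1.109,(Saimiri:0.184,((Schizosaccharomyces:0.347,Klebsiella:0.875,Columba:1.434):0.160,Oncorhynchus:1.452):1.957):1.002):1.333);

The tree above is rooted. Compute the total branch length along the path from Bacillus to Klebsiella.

The path runs Bacillus → … → MRCA → … → Klebsiella; the MRCA is the node subtending ((Cricetus,((Alnus,Cedrus,Tremarctos),Bacillus)),(Saimiri,((Schizosaccharomyces,Klebsiella,Columba),Oncorhynchus))).
Branch lengths along that path: 0.790 + 0.223 + 1.109 + 1.002 + 1.957 + 0.160 + 0.875 = 6.116.

6.116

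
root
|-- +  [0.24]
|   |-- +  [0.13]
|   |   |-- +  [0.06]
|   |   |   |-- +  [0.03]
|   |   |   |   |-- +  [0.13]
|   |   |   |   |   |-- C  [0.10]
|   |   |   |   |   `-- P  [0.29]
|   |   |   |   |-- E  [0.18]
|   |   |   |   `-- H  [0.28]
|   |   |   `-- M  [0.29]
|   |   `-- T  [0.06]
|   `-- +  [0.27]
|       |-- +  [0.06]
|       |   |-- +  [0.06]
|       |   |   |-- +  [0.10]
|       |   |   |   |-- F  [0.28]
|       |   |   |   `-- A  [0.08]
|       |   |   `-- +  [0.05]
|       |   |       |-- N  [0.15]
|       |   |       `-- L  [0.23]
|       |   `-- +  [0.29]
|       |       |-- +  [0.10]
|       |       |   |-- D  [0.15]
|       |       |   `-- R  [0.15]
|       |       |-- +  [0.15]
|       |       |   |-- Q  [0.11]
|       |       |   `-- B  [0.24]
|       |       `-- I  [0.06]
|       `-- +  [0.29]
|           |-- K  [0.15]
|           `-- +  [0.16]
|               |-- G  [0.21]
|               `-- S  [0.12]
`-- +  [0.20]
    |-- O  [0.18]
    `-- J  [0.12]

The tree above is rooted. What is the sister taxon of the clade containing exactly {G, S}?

K

The clade containing exactly {G, S} attaches to the tree at the node subtending (K,(G,S)).
The other lineage descending from that same node — the sister group — is the single tip K.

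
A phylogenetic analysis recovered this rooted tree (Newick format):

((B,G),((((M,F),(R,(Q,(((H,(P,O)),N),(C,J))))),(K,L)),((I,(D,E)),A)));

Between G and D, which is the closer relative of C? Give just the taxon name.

D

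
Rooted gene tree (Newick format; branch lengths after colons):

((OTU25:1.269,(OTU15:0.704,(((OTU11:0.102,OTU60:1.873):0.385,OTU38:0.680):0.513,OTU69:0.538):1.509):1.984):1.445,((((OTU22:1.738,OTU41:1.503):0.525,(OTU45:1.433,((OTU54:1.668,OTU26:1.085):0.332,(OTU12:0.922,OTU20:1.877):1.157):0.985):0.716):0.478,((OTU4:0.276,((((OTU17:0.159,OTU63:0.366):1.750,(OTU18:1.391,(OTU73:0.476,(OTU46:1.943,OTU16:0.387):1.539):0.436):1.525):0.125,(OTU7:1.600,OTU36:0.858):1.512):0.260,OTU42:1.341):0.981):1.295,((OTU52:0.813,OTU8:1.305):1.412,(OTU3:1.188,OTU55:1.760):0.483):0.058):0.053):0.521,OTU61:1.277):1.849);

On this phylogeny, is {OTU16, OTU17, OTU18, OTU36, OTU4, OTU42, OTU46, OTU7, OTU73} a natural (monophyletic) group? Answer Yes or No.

The MRCA of the listed taxa subtends (OTU4,((((OTU17,OTU63),(OTU18,(OTU73,(OTU46,OTU16)))),(OTU7,OTU36)),OTU42)).
That clade also contains OTU63, which is not in the proposed group, so the group is not monophyletic.

No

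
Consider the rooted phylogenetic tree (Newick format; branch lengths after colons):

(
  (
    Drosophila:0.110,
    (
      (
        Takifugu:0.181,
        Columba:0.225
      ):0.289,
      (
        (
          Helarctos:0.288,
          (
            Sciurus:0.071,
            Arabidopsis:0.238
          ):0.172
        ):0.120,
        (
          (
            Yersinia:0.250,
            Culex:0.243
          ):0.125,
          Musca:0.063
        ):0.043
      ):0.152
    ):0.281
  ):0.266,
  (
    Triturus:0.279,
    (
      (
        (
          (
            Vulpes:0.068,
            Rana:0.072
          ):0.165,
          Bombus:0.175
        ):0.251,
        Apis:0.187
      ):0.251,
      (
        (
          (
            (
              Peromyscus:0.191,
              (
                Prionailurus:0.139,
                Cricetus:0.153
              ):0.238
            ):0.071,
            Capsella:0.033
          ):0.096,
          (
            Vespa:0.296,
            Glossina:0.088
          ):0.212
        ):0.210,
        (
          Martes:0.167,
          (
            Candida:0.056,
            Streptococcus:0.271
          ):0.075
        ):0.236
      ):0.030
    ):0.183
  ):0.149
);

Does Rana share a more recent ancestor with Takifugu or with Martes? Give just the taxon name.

Martes

The MRCA of Rana and Martes subtends ((((Vulpes,Rana),Bombus),Apis),((((Peromyscus,(Prionailurus,Cricetus)),Capsella),(Vespa,Glossina)),(Martes,(Candida,Streptococcus)))) (13 taxa).
The MRCA of Rana and Takifugu is the root, subtending the entire tree (23 taxa).
The first is nested inside the second, so Rana shares a more recent common ancestor with Martes.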